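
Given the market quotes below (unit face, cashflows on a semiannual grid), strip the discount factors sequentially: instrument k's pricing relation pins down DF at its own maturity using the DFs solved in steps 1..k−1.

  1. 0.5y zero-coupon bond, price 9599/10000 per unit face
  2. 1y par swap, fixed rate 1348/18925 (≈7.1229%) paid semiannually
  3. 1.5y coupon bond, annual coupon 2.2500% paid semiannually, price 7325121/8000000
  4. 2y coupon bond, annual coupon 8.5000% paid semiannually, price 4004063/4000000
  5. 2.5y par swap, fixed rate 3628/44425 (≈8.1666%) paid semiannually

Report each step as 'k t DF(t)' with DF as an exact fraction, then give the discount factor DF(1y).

1 1/2 9599/10000
2 1 4663/5000
3 3/2 2211/2500
4 2 847/1000
5 5/2 4093/5000
DF(1y) = 4663/5000 ≈ 0.932600

step 1 [0.5y] zero: DF = P = 9599/10000 ≈ 0.959900
step 2 [1y] swap r/2=674/18925: DF=(1 − 674/18925·(0.959900))/(1+674/18925) = 4663/5000 ≈ 0.932600
step 3 [1.5y] bond c/2=9/800: DF=(7325121/8000000 − 9/800·(0.959900+0.932600))/(1+9/800) = 2211/2500 ≈ 0.884400
step 4 [2y] bond c/2=17/400: DF=(4004063/4000000 − 17/400·(0.959900+0.932600+0.884400))/(1+17/400) = 847/1000 ≈ 0.847000
step 5 [2.5y] swap r/2=1814/44425: DF=(1 − 1814/44425·(0.959900+0.932600+0.884400+0.847000))/(1+1814/44425) = 4093/5000 ≈ 0.818600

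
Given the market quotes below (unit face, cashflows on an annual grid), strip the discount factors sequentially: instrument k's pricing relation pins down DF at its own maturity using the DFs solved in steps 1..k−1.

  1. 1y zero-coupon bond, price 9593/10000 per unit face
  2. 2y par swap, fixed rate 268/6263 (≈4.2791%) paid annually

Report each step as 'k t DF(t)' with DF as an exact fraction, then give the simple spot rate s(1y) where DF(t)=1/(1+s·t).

1 1 9593/10000
2 2 2299/2500
s(1y) = (1/(9593/10000) − 1)/(1) = 407/9593 ≈ 4.2427%

step 1 [1y] zero: DF = P = 9593/10000 ≈ 0.959300
step 2 [2y] swap r/1=268/6263: DF=(1 − 268/6263·(0.959300))/(1+268/6263) = 2299/2500 ≈ 0.919600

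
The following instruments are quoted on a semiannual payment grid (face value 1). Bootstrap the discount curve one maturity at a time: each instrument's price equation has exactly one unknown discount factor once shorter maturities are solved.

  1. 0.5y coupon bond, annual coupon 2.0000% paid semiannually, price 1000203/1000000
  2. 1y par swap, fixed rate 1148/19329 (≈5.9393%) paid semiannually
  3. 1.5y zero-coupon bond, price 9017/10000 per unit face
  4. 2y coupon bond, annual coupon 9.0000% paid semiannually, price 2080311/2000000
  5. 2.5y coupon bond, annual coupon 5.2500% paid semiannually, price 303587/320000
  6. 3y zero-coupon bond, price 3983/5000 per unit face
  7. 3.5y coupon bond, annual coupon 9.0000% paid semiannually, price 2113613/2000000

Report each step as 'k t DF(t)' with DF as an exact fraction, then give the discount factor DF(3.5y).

step 1 [0.5y] bond c/2=1/100: DF=(1000203/1000000 − 1/100·(0))/(1+1/100) = 9903/10000 ≈ 0.990300
step 2 [1y] swap r/2=574/19329: DF=(1 − 574/19329·(0.990300))/(1+574/19329) = 4713/5000 ≈ 0.942600
step 3 [1.5y] zero: DF = P = 9017/10000 ≈ 0.901700
step 4 [2y] bond c/2=9/200: DF=(2080311/2000000 − 9/200·(0.990300+0.942600+0.901700))/(1+9/200) = 8733/10000 ≈ 0.873300
step 5 [2.5y] bond c/2=21/800: DF=(303587/320000 − 21/800·(0.990300+0.942600+0.901700+0.873300))/(1+21/800) = 1037/1250 ≈ 0.829600
step 6 [3y] zero: DF = P = 3983/5000 ≈ 0.796600
step 7 [3.5y] bond c/2=9/200: DF=(2113613/2000000 − 9/200·(0.990300+0.942600+0.901700+0.873300+0.829600+0.796600))/(1+9/200) = 977/1250 ≈ 0.781600

1 1/2 9903/10000
2 1 4713/5000
3 3/2 9017/10000
4 2 8733/10000
5 5/2 1037/1250
6 3 3983/5000
7 7/2 977/1250
DF(3.5y) = 977/1250 ≈ 0.781600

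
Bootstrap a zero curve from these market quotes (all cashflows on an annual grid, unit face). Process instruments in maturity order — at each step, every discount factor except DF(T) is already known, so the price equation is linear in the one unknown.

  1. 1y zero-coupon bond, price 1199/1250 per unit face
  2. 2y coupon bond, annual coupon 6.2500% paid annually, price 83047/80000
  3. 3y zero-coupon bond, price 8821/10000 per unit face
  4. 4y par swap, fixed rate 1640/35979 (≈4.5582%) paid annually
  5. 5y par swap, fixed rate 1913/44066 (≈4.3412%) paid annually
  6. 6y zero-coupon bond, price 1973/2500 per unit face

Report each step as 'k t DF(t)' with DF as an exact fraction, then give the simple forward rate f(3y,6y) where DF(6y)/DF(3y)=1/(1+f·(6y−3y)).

step 1 [1y] zero: DF = P = 1199/1250 ≈ 0.959200
step 2 [2y] bond c/1=1/16: DF=(83047/80000 − 1/16·(0.959200))/(1+1/16) = 4603/5000 ≈ 0.920600
step 3 [3y] zero: DF = P = 8821/10000 ≈ 0.882100
step 4 [4y] swap r/1=1640/35979: DF=(1 − 1640/35979·(0.959200+0.920600+0.882100))/(1+1640/35979) = 209/250 ≈ 0.836000
step 5 [5y] swap r/1=1913/44066: DF=(1 − 1913/44066·(0.959200+0.920600+0.882100+0.836000))/(1+1913/44066) = 8087/10000 ≈ 0.808700
step 6 [6y] zero: DF = P = 1973/2500 ≈ 0.789200

1 1 1199/1250
2 2 4603/5000
3 3 8821/10000
4 4 209/250
5 5 8087/10000
6 6 1973/2500
f(3y,6y) = ((8821/10000)/(1973/2500) − 1)/(3) = 929/23676 ≈ 3.9238%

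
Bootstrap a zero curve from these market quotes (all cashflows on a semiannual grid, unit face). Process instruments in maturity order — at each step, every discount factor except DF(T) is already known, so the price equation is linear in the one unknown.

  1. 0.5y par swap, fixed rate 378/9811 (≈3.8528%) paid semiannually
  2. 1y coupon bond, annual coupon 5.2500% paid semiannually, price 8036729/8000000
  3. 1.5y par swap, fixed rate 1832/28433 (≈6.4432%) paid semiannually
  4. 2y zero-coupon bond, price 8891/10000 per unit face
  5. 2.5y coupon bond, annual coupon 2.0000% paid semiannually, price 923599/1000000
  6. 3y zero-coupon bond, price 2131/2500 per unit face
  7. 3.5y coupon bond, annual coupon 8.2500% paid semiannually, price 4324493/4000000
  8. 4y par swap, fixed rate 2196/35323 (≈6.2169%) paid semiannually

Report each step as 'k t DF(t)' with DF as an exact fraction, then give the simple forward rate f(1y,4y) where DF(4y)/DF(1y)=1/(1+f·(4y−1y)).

1 1/2 9811/10000
2 1 4769/5000
3 3/2 2271/2500
4 2 8891/10000
5 5/2 351/400
6 3 2131/2500
7 7/2 8219/10000
8 4 1951/2500
f(1y,4y) = ((4769/5000)/(1951/2500) − 1)/(3) = 289/3902 ≈ 7.4065%

step 1 [0.5y] swap r/2=189/9811: DF=(1 − 189/9811·(0))/(1+189/9811) = 9811/10000 ≈ 0.981100
step 2 [1y] bond c/2=21/800: DF=(8036729/8000000 − 21/800·(0.981100))/(1+21/800) = 4769/5000 ≈ 0.953800
step 3 [1.5y] swap r/2=916/28433: DF=(1 − 916/28433·(0.981100+0.953800))/(1+916/28433) = 2271/2500 ≈ 0.908400
step 4 [2y] zero: DF = P = 8891/10000 ≈ 0.889100
step 5 [2.5y] bond c/2=1/100: DF=(923599/1000000 − 1/100·(0.981100+0.953800+0.908400+0.889100))/(1+1/100) = 351/400 ≈ 0.877500
step 6 [3y] zero: DF = P = 2131/2500 ≈ 0.852400
step 7 [3.5y] bond c/2=33/800: DF=(4324493/4000000 − 33/800·(0.981100+0.953800+0.908400+0.889100+0.877500+0.852400))/(1+33/800) = 8219/10000 ≈ 0.821900
step 8 [4y] swap r/2=1098/35323: DF=(1 − 1098/35323·(0.981100+0.953800+0.908400+0.889100+0.877500+0.852400+0.821900))/(1+1098/35323) = 1951/2500 ≈ 0.780400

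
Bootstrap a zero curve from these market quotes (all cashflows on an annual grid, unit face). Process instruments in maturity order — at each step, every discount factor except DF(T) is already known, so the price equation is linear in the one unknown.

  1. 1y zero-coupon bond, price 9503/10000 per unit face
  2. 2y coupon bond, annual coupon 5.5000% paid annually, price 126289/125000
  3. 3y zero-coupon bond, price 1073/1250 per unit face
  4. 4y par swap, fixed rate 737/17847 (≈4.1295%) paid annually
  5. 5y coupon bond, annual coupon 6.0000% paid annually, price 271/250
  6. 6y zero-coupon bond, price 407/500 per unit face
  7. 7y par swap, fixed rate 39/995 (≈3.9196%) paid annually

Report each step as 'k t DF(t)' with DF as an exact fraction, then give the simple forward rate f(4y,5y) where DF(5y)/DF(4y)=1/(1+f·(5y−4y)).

step 1 [1y] zero: DF = P = 9503/10000 ≈ 0.950300
step 2 [2y] bond c/1=11/200: DF=(126289/125000 − 11/200·(0.950300))/(1+11/200) = 9081/10000 ≈ 0.908100
step 3 [3y] zero: DF = P = 1073/1250 ≈ 0.858400
step 4 [4y] swap r/1=737/17847: DF=(1 − 737/17847·(0.950300+0.908100+0.858400))/(1+737/17847) = 4263/5000 ≈ 0.852600
step 5 [5y] bond c/1=3/50: DF=(271/250 − 3/50·(0.950300+0.908100+0.858400+0.852600))/(1+3/50) = 4103/5000 ≈ 0.820600
step 6 [6y] zero: DF = P = 407/500 ≈ 0.814000
step 7 [7y] swap r/1=39/995: DF=(1 − 39/995·(0.950300+0.908100+0.858400+0.852600+0.820600+0.814000))/(1+39/995) = 383/500 ≈ 0.766000

1 1 9503/10000
2 2 9081/10000
3 3 1073/1250
4 4 4263/5000
5 5 4103/5000
6 6 407/500
7 7 383/500
f(4y,5y) = ((4263/5000)/(4103/5000) − 1)/(1) = 160/4103 ≈ 3.8996%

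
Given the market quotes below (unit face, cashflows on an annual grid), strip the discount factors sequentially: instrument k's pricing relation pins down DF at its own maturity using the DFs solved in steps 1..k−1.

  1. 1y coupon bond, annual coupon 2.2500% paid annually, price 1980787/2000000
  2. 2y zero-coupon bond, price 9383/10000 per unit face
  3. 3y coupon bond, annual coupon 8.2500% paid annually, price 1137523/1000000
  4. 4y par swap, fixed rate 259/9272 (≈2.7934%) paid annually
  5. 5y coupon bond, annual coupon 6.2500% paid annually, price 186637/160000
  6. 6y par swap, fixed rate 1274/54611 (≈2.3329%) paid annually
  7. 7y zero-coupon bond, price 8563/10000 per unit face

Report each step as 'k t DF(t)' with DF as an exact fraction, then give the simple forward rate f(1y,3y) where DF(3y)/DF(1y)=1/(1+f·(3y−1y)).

1 1 4843/5000
2 2 9383/10000
3 3 1811/2000
4 4 2241/2500
5 5 8797/10000
6 6 4363/5000
7 7 8563/10000
f(1y,3y) = ((4843/5000)/(1811/2000) − 1)/(2) = 631/18110 ≈ 3.4843%

step 1 [1y] bond c/1=9/400: DF=(1980787/2000000 − 9/400·(0))/(1+9/400) = 4843/5000 ≈ 0.968600
step 2 [2y] zero: DF = P = 9383/10000 ≈ 0.938300
step 3 [3y] bond c/1=33/400: DF=(1137523/1000000 − 33/400·(0.968600+0.938300))/(1+33/400) = 1811/2000 ≈ 0.905500
step 4 [4y] swap r/1=259/9272: DF=(1 − 259/9272·(0.968600+0.938300+0.905500))/(1+259/9272) = 2241/2500 ≈ 0.896400
step 5 [5y] bond c/1=1/16: DF=(186637/160000 − 1/16·(0.968600+0.938300+0.905500+0.896400))/(1+1/16) = 8797/10000 ≈ 0.879700
step 6 [6y] swap r/1=1274/54611: DF=(1 − 1274/54611·(0.968600+0.938300+0.905500+0.896400+0.879700))/(1+1274/54611) = 4363/5000 ≈ 0.872600
step 7 [7y] zero: DF = P = 8563/10000 ≈ 0.856300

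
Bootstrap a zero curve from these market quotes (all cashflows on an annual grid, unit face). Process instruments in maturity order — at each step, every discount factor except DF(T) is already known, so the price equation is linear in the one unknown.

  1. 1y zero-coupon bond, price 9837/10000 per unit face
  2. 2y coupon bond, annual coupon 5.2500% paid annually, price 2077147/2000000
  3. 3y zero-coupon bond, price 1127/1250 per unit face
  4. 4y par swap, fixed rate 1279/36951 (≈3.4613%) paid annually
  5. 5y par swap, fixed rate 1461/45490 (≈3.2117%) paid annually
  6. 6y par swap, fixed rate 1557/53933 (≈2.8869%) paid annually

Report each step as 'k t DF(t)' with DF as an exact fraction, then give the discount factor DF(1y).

1 1 9837/10000
2 2 9377/10000
3 3 1127/1250
4 4 8721/10000
5 5 8539/10000
6 6 8443/10000
DF(1y) = 9837/10000 ≈ 0.983700

step 1 [1y] zero: DF = P = 9837/10000 ≈ 0.983700
step 2 [2y] bond c/1=21/400: DF=(2077147/2000000 − 21/400·(0.983700))/(1+21/400) = 9377/10000 ≈ 0.937700
step 3 [3y] zero: DF = P = 1127/1250 ≈ 0.901600
step 4 [4y] swap r/1=1279/36951: DF=(1 − 1279/36951·(0.983700+0.937700+0.901600))/(1+1279/36951) = 8721/10000 ≈ 0.872100
step 5 [5y] swap r/1=1461/45490: DF=(1 − 1461/45490·(0.983700+0.937700+0.901600+0.872100))/(1+1461/45490) = 8539/10000 ≈ 0.853900
step 6 [6y] swap r/1=1557/53933: DF=(1 − 1557/53933·(0.983700+0.937700+0.901600+0.872100+0.853900))/(1+1557/53933) = 8443/10000 ≈ 0.844300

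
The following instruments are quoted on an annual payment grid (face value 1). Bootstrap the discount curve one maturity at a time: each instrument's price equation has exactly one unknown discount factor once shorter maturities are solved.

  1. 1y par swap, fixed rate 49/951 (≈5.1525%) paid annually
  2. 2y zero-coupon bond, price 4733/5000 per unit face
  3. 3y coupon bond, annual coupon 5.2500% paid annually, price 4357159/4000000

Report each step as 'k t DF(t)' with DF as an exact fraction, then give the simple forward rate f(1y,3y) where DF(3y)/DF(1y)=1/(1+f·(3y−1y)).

step 1 [1y] swap r/1=49/951: DF=(1 − 49/951·(0))/(1+49/951) = 951/1000 ≈ 0.951000
step 2 [2y] zero: DF = P = 4733/5000 ≈ 0.946600
step 3 [3y] bond c/1=21/400: DF=(4357159/4000000 − 21/400·(0.951000+0.946600))/(1+21/400) = 9403/10000 ≈ 0.940300

1 1 951/1000
2 2 4733/5000
3 3 9403/10000
f(1y,3y) = ((951/1000)/(9403/10000) − 1)/(2) = 107/18806 ≈ 0.5690%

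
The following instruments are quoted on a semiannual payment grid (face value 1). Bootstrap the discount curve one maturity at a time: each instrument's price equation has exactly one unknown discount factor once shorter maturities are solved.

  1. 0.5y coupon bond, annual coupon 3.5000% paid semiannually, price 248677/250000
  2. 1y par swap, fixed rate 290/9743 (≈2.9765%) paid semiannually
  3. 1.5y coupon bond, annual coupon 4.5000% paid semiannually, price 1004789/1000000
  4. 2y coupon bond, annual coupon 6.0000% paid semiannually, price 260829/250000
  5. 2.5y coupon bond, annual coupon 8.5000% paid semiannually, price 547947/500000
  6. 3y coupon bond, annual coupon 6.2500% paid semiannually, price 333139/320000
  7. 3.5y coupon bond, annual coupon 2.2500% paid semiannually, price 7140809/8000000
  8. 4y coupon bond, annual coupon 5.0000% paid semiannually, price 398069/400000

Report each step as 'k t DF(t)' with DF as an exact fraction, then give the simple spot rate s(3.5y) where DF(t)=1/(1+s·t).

1 1/2 611/625
2 1 971/1000
3 3/2 4699/5000
4 2 1161/1250
5 5/2 2239/2500
6 3 8667/10000
7 7/2 4103/5000
8 4 2037/2500
s(3.5y) = (1/(4103/5000) − 1)/(7/2) = 1794/28721 ≈ 6.2463%

step 1 [0.5y] bond c/2=7/400: DF=(248677/250000 − 7/400·(0))/(1+7/400) = 611/625 ≈ 0.977600
step 2 [1y] swap r/2=145/9743: DF=(1 − 145/9743·(0.977600))/(1+145/9743) = 971/1000 ≈ 0.971000
step 3 [1.5y] bond c/2=9/400: DF=(1004789/1000000 − 9/400·(0.977600+0.971000))/(1+9/400) = 4699/5000 ≈ 0.939800
step 4 [2y] bond c/2=3/100: DF=(260829/250000 − 3/100·(0.977600+0.971000+0.939800))/(1+3/100) = 1161/1250 ≈ 0.928800
step 5 [2.5y] bond c/2=17/400: DF=(547947/500000 − 17/400·(0.977600+0.971000+0.939800+0.928800))/(1+17/400) = 2239/2500 ≈ 0.895600
step 6 [3y] bond c/2=1/32: DF=(333139/320000 − 1/32·(0.977600+0.971000+0.939800+0.928800+0.895600))/(1+1/32) = 8667/10000 ≈ 0.866700
step 7 [3.5y] bond c/2=9/800: DF=(7140809/8000000 − 9/800·(0.977600+0.971000+0.939800+0.928800+0.895600+0.866700))/(1+9/800) = 4103/5000 ≈ 0.820600
step 8 [4y] bond c/2=1/40: DF=(398069/400000 − 1/40·(0.977600+0.971000+0.939800+0.928800+0.895600+0.866700+0.820600))/(1+1/40) = 2037/2500 ≈ 0.814800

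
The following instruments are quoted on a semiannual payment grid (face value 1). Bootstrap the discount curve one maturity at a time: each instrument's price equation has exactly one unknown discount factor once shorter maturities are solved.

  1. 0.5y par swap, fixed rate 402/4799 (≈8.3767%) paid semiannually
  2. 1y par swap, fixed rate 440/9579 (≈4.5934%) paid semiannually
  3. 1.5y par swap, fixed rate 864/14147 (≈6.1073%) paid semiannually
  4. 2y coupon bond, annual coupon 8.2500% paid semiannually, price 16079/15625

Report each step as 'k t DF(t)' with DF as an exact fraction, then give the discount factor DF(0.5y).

1 1/2 4799/5000
2 1 239/250
3 3/2 571/625
4 2 4381/5000
DF(0.5y) = 4799/5000 ≈ 0.959800

step 1 [0.5y] swap r/2=201/4799: DF=(1 − 201/4799·(0))/(1+201/4799) = 4799/5000 ≈ 0.959800
step 2 [1y] swap r/2=220/9579: DF=(1 − 220/9579·(0.959800))/(1+220/9579) = 239/250 ≈ 0.956000
step 3 [1.5y] swap r/2=432/14147: DF=(1 − 432/14147·(0.959800+0.956000))/(1+432/14147) = 571/625 ≈ 0.913600
step 4 [2y] bond c/2=33/800: DF=(16079/15625 − 33/800·(0.959800+0.956000+0.913600))/(1+33/800) = 4381/5000 ≈ 0.876200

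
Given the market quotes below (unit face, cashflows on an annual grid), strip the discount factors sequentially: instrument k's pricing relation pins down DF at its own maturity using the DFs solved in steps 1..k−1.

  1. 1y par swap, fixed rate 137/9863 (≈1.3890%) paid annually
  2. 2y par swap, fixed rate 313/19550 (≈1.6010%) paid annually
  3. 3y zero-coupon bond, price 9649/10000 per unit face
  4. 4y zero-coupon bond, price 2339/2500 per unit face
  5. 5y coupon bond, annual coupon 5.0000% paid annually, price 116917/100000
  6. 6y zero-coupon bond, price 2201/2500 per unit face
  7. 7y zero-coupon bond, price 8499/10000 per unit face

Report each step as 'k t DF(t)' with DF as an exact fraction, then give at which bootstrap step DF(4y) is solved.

1 1 9863/10000
2 2 9687/10000
3 3 9649/10000
4 4 2339/2500
5 5 9299/10000
6 6 2201/2500
7 7 8499/10000
DF(4y) is solved at step 4

step 1 [1y] swap r/1=137/9863: DF=(1 − 137/9863·(0))/(1+137/9863) = 9863/10000 ≈ 0.986300
step 2 [2y] swap r/1=313/19550: DF=(1 − 313/19550·(0.986300))/(1+313/19550) = 9687/10000 ≈ 0.968700
step 3 [3y] zero: DF = P = 9649/10000 ≈ 0.964900
step 4 [4y] zero: DF = P = 2339/2500 ≈ 0.935600
step 5 [5y] bond c/1=1/20: DF=(116917/100000 − 1/20·(0.986300+0.968700+0.964900+0.935600))/(1+1/20) = 9299/10000 ≈ 0.929900
step 6 [6y] zero: DF = P = 2201/2500 ≈ 0.880400
step 7 [7y] zero: DF = P = 8499/10000 ≈ 0.849900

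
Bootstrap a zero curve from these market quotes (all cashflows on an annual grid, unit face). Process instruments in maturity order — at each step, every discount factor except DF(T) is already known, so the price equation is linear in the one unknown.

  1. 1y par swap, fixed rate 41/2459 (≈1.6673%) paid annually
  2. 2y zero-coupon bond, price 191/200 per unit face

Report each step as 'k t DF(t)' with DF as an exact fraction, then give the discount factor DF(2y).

1 1 2459/2500
2 2 191/200
DF(2y) = 191/200 ≈ 0.955000

step 1 [1y] swap r/1=41/2459: DF=(1 − 41/2459·(0))/(1+41/2459) = 2459/2500 ≈ 0.983600
step 2 [2y] zero: DF = P = 191/200 ≈ 0.955000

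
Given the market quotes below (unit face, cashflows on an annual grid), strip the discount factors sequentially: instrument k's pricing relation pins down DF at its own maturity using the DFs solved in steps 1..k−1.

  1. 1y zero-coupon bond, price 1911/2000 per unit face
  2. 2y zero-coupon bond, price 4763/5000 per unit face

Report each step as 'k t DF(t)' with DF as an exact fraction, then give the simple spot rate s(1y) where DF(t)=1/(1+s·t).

1 1 1911/2000
2 2 4763/5000
s(1y) = (1/(1911/2000) − 1)/(1) = 89/1911 ≈ 4.6572%

step 1 [1y] zero: DF = P = 1911/2000 ≈ 0.955500
step 2 [2y] zero: DF = P = 4763/5000 ≈ 0.952600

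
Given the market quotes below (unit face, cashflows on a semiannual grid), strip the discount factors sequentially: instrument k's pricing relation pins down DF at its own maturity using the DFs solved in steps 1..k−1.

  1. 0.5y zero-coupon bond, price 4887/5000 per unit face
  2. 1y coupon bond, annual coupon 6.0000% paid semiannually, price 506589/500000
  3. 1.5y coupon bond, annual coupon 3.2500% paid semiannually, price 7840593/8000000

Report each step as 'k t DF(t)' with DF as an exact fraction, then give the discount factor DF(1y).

step 1 [0.5y] zero: DF = P = 4887/5000 ≈ 0.977400
step 2 [1y] bond c/2=3/100: DF=(506589/500000 − 3/100·(0.977400))/(1+3/100) = 597/625 ≈ 0.955200
step 3 [1.5y] bond c/2=13/800: DF=(7840593/8000000 − 13/800·(0.977400+0.955200))/(1+13/800) = 1867/2000 ≈ 0.933500

1 1/2 4887/5000
2 1 597/625
3 3/2 1867/2000
DF(1y) = 597/625 ≈ 0.955200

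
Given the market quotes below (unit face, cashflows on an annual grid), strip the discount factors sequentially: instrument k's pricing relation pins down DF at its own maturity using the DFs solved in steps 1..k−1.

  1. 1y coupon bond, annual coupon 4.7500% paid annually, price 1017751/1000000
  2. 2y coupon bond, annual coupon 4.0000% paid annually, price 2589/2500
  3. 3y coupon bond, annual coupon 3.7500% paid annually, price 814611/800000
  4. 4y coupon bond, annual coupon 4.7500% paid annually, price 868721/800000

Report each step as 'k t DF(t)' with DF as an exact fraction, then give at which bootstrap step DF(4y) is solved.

step 1 [1y] bond c/1=19/400: DF=(1017751/1000000 − 19/400·(0))/(1+19/400) = 2429/2500 ≈ 0.971600
step 2 [2y] bond c/1=1/25: DF=(2589/2500 − 1/25·(0.971600))/(1+1/25) = 599/625 ≈ 0.958400
step 3 [3y] bond c/1=3/80: DF=(814611/800000 − 3/80·(0.971600+0.958400))/(1+3/80) = 9117/10000 ≈ 0.911700
step 4 [4y] bond c/1=19/400: DF=(868721/800000 − 19/400·(0.971600+0.958400+0.911700))/(1+19/400) = 4539/5000 ≈ 0.907800

1 1 2429/2500
2 2 599/625
3 3 9117/10000
4 4 4539/5000
DF(4y) is solved at step 4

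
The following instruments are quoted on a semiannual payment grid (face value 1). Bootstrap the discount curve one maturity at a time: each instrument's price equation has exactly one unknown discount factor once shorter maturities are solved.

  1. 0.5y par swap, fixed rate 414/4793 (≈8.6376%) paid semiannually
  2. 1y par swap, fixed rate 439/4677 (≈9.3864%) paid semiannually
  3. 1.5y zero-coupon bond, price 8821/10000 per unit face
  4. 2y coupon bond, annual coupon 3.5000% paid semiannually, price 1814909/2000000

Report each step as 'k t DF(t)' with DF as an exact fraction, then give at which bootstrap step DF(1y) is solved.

step 1 [0.5y] swap r/2=207/4793: DF=(1 − 207/4793·(0))/(1+207/4793) = 4793/5000 ≈ 0.958600
step 2 [1y] swap r/2=439/9354: DF=(1 − 439/9354·(0.958600))/(1+439/9354) = 4561/5000 ≈ 0.912200
step 3 [1.5y] zero: DF = P = 8821/10000 ≈ 0.882100
step 4 [2y] bond c/2=7/400: DF=(1814909/2000000 − 7/400·(0.958600+0.912200+0.882100))/(1+7/400) = 1689/2000 ≈ 0.844500

1 1/2 4793/5000
2 1 4561/5000
3 3/2 8821/10000
4 2 1689/2000
DF(1y) is solved at step 2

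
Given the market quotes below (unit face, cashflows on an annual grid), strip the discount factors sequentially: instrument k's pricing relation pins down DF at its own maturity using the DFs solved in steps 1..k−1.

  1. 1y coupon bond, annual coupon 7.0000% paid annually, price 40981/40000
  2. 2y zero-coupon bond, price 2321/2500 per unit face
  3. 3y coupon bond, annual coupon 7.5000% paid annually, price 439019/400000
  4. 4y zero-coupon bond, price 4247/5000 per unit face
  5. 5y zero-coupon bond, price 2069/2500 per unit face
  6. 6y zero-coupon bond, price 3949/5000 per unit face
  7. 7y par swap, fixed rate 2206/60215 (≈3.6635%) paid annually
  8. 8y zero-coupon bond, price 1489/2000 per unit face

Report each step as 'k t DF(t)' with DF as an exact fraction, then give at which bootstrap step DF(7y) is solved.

step 1 [1y] bond c/1=7/100: DF=(40981/40000 − 7/100·(0))/(1+7/100) = 383/400 ≈ 0.957500
step 2 [2y] zero: DF = P = 2321/2500 ≈ 0.928400
step 3 [3y] bond c/1=3/40: DF=(439019/400000 − 3/40·(0.957500+0.928400))/(1+3/40) = 4447/5000 ≈ 0.889400
step 4 [4y] zero: DF = P = 4247/5000 ≈ 0.849400
step 5 [5y] zero: DF = P = 2069/2500 ≈ 0.827600
step 6 [6y] zero: DF = P = 3949/5000 ≈ 0.789800
step 7 [7y] swap r/1=2206/60215: DF=(1 − 2206/60215·(0.957500+0.928400+0.889400+0.849400+0.827600+0.789800))/(1+2206/60215) = 3897/5000 ≈ 0.779400
step 8 [8y] zero: DF = P = 1489/2000 ≈ 0.744500

1 1 383/400
2 2 2321/2500
3 3 4447/5000
4 4 4247/5000
5 5 2069/2500
6 6 3949/5000
7 7 3897/5000
8 8 1489/2000
DF(7y) is solved at step 7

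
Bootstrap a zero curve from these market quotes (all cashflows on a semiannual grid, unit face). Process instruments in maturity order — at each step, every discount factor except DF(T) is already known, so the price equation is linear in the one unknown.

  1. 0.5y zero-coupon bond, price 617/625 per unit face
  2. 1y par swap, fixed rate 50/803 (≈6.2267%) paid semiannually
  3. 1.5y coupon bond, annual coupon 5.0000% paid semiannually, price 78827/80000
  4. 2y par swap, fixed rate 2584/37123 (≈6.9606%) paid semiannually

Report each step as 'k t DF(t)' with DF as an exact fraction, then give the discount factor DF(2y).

step 1 [0.5y] zero: DF = P = 617/625 ≈ 0.987200
step 2 [1y] swap r/2=25/803: DF=(1 − 25/803·(0.987200))/(1+25/803) = 47/50 ≈ 0.940000
step 3 [1.5y] bond c/2=1/40: DF=(78827/80000 − 1/40·(0.987200+0.940000))/(1+1/40) = 9143/10000 ≈ 0.914300
step 4 [2y] swap r/2=1292/37123: DF=(1 − 1292/37123·(0.987200+0.940000+0.914300))/(1+1292/37123) = 2177/2500 ≈ 0.870800

1 1/2 617/625
2 1 47/50
3 3/2 9143/10000
4 2 2177/2500
DF(2y) = 2177/2500 ≈ 0.870800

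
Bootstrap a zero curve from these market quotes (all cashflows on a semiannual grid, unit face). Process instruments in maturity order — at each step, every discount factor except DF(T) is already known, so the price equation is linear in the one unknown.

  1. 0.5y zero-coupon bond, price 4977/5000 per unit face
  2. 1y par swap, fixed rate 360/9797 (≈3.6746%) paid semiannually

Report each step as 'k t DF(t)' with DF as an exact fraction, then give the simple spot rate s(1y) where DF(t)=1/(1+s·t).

1 1/2 4977/5000
2 1 241/250
s(1y) = (1/(241/250) − 1)/(1) = 9/241 ≈ 3.7344%

step 1 [0.5y] zero: DF = P = 4977/5000 ≈ 0.995400
step 2 [1y] swap r/2=180/9797: DF=(1 − 180/9797·(0.995400))/(1+180/9797) = 241/250 ≈ 0.964000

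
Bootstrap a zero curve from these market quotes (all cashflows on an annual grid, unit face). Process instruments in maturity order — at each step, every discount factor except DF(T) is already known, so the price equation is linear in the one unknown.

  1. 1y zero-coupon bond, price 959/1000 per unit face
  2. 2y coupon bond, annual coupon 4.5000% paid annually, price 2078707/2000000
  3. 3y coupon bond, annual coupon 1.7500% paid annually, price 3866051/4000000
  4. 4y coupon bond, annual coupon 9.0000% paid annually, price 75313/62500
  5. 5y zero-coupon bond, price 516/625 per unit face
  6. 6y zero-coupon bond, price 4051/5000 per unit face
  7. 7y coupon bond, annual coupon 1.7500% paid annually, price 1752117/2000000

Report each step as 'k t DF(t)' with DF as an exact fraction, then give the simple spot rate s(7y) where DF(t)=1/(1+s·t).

step 1 [1y] zero: DF = P = 959/1000 ≈ 0.959000
step 2 [2y] bond c/1=9/200: DF=(2078707/2000000 − 9/200·(0.959000))/(1+9/200) = 9533/10000 ≈ 0.953300
step 3 [3y] bond c/1=7/400: DF=(3866051/4000000 − 7/400·(0.959000+0.953300))/(1+7/400) = 917/1000 ≈ 0.917000
step 4 [4y] bond c/1=9/100: DF=(75313/62500 − 9/100·(0.959000+0.953300+0.917000))/(1+9/100) = 8719/10000 ≈ 0.871900
step 5 [5y] zero: DF = P = 516/625 ≈ 0.825600
step 6 [6y] zero: DF = P = 4051/5000 ≈ 0.810200
step 7 [7y] bond c/1=7/400: DF=(1752117/2000000 − 7/400·(0.959000+0.953300+0.917000+0.871900+0.825600+0.810200))/(1+7/400) = 1923/2500 ≈ 0.769200

1 1 959/1000
2 2 9533/10000
3 3 917/1000
4 4 8719/10000
5 5 516/625
6 6 4051/5000
7 7 1923/2500
s(7y) = (1/(1923/2500) − 1)/(7) = 577/13461 ≈ 4.2865%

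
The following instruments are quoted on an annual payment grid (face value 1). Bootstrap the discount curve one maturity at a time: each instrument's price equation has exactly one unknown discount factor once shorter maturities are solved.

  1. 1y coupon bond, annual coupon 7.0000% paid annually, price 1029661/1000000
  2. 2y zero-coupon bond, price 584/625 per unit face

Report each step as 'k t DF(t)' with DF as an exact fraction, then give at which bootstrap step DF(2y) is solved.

step 1 [1y] bond c/1=7/100: DF=(1029661/1000000 − 7/100·(0))/(1+7/100) = 9623/10000 ≈ 0.962300
step 2 [2y] zero: DF = P = 584/625 ≈ 0.934400

1 1 9623/10000
2 2 584/625
DF(2y) is solved at step 2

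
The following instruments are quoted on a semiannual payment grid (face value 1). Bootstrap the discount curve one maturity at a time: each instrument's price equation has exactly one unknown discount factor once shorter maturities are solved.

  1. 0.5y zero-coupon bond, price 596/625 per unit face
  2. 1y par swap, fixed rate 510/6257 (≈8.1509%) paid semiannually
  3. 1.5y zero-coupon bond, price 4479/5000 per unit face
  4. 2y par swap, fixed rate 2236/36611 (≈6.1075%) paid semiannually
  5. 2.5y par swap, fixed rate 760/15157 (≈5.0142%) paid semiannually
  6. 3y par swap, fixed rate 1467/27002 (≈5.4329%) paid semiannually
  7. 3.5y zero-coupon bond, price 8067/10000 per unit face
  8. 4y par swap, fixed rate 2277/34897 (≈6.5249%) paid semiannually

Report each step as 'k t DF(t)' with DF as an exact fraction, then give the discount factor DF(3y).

1 1/2 596/625
2 1 1847/2000
3 3/2 4479/5000
4 2 4441/5000
5 5/2 443/500
6 3 8533/10000
7 7/2 8067/10000
8 4 7723/10000
DF(3y) = 8533/10000 ≈ 0.853300

step 1 [0.5y] zero: DF = P = 596/625 ≈ 0.953600
step 2 [1y] swap r/2=255/6257: DF=(1 − 255/6257·(0.953600))/(1+255/6257) = 1847/2000 ≈ 0.923500
step 3 [1.5y] zero: DF = P = 4479/5000 ≈ 0.895800
step 4 [2y] swap r/2=1118/36611: DF=(1 − 1118/36611·(0.953600+0.923500+0.895800))/(1+1118/36611) = 4441/5000 ≈ 0.888200
step 5 [2.5y] swap r/2=380/15157: DF=(1 − 380/15157·(0.953600+0.923500+0.895800+0.888200))/(1+380/15157) = 443/500 ≈ 0.886000
step 6 [3y] swap r/2=1467/54004: DF=(1 − 1467/54004·(0.953600+0.923500+0.895800+0.888200+0.886000))/(1+1467/54004) = 8533/10000 ≈ 0.853300
step 7 [3.5y] zero: DF = P = 8067/10000 ≈ 0.806700
step 8 [4y] swap r/2=2277/69794: DF=(1 − 2277/69794·(0.953600+0.923500+0.895800+0.888200+0.886000+0.853300+0.806700))/(1+2277/69794) = 7723/10000 ≈ 0.772300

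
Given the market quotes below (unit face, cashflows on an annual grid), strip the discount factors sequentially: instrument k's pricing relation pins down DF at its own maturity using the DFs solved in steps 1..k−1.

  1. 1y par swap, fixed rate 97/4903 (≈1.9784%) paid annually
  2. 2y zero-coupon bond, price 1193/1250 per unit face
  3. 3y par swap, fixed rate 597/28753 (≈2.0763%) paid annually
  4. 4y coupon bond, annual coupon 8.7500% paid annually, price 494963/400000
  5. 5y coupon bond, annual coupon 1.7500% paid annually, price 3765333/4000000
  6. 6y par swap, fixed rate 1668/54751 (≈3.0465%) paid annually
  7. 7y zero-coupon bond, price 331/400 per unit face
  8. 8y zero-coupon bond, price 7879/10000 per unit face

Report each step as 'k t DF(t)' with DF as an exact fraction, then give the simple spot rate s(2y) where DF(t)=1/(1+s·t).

step 1 [1y] swap r/1=97/4903: DF=(1 − 97/4903·(0))/(1+97/4903) = 4903/5000 ≈ 0.980600
step 2 [2y] zero: DF = P = 1193/1250 ≈ 0.954400
step 3 [3y] swap r/1=597/28753: DF=(1 − 597/28753·(0.980600+0.954400))/(1+597/28753) = 9403/10000 ≈ 0.940300
step 4 [4y] bond c/1=7/80: DF=(494963/400000 − 7/80·(0.980600+0.954400+0.940300))/(1+7/80) = 1813/2000 ≈ 0.906500
step 5 [5y] bond c/1=7/400: DF=(3765333/4000000 − 7/400·(0.980600+0.954400+0.940300+0.906500))/(1+7/400) = 8601/10000 ≈ 0.860100
step 6 [6y] swap r/1=1668/54751: DF=(1 − 1668/54751·(0.980600+0.954400+0.940300+0.906500+0.860100))/(1+1668/54751) = 2083/2500 ≈ 0.833200
step 7 [7y] zero: DF = P = 331/400 ≈ 0.827500
step 8 [8y] zero: DF = P = 7879/10000 ≈ 0.787900

1 1 4903/5000
2 2 1193/1250
3 3 9403/10000
4 4 1813/2000
5 5 8601/10000
6 6 2083/2500
7 7 331/400
8 8 7879/10000
s(2y) = (1/(1193/1250) − 1)/(2) = 57/2386 ≈ 2.3889%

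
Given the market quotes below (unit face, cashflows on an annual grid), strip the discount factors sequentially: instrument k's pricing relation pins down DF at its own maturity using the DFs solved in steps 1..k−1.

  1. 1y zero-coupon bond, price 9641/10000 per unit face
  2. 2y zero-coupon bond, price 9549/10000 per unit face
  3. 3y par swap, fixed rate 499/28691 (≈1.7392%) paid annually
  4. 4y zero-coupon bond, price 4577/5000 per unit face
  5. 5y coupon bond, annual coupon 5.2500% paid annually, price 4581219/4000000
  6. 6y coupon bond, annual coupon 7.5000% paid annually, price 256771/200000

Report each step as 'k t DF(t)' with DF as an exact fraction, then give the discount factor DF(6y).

step 1 [1y] zero: DF = P = 9641/10000 ≈ 0.964100
step 2 [2y] zero: DF = P = 9549/10000 ≈ 0.954900
step 3 [3y] swap r/1=499/28691: DF=(1 − 499/28691·(0.964100+0.954900))/(1+499/28691) = 9501/10000 ≈ 0.950100
step 4 [4y] zero: DF = P = 4577/5000 ≈ 0.915400
step 5 [5y] bond c/1=21/400: DF=(4581219/4000000 − 21/400·(0.964100+0.954900+0.950100+0.915400))/(1+21/400) = 4497/5000 ≈ 0.899400
step 6 [6y] bond c/1=3/40: DF=(256771/200000 − 3/40·(0.964100+0.954900+0.950100+0.915400+0.899400))/(1+3/40) = 347/400 ≈ 0.867500

1 1 9641/10000
2 2 9549/10000
3 3 9501/10000
4 4 4577/5000
5 5 4497/5000
6 6 347/400
DF(6y) = 347/400 ≈ 0.867500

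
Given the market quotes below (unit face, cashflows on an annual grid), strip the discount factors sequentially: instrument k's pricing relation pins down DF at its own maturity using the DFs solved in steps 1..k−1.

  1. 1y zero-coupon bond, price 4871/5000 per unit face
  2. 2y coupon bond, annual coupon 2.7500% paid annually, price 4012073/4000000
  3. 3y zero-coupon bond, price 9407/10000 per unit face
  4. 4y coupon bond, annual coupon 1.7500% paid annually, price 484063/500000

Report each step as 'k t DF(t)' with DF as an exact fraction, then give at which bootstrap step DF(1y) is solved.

1 1 4871/5000
2 2 9501/10000
3 3 9407/10000
4 4 4511/5000
DF(1y) is solved at step 1

step 1 [1y] zero: DF = P = 4871/5000 ≈ 0.974200
step 2 [2y] bond c/1=11/400: DF=(4012073/4000000 − 11/400·(0.974200))/(1+11/400) = 9501/10000 ≈ 0.950100
step 3 [3y] zero: DF = P = 9407/10000 ≈ 0.940700
step 4 [4y] bond c/1=7/400: DF=(484063/500000 − 7/400·(0.974200+0.950100+0.940700))/(1+7/400) = 4511/5000 ≈ 0.902200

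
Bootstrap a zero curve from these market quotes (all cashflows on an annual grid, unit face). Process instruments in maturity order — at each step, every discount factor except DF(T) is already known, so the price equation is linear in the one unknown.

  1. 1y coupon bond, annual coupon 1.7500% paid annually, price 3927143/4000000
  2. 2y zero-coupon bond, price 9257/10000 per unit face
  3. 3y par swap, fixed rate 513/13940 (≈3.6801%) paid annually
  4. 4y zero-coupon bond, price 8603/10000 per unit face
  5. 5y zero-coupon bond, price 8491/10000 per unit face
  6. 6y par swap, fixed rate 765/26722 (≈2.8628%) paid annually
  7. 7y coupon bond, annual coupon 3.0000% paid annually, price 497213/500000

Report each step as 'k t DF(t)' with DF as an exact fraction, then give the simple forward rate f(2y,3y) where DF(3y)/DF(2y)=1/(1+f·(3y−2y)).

step 1 [1y] bond c/1=7/400: DF=(3927143/4000000 − 7/400·(0))/(1+7/400) = 9649/10000 ≈ 0.964900
step 2 [2y] zero: DF = P = 9257/10000 ≈ 0.925700
step 3 [3y] swap r/1=513/13940: DF=(1 − 513/13940·(0.964900+0.925700))/(1+513/13940) = 4487/5000 ≈ 0.897400
step 4 [4y] zero: DF = P = 8603/10000 ≈ 0.860300
step 5 [5y] zero: DF = P = 8491/10000 ≈ 0.849100
step 6 [6y] swap r/1=765/26722: DF=(1 − 765/26722·(0.964900+0.925700+0.897400+0.860300+0.849100))/(1+765/26722) = 847/1000 ≈ 0.847000
step 7 [7y] bond c/1=3/100: DF=(497213/500000 − 3/100·(0.964900+0.925700+0.897400+0.860300+0.849100+0.847000))/(1+3/100) = 4049/5000 ≈ 0.809800

1 1 9649/10000
2 2 9257/10000
3 3 4487/5000
4 4 8603/10000
5 5 8491/10000
6 6 847/1000
7 7 4049/5000
f(2y,3y) = ((9257/10000)/(4487/5000) − 1)/(1) = 283/8974 ≈ 3.1536%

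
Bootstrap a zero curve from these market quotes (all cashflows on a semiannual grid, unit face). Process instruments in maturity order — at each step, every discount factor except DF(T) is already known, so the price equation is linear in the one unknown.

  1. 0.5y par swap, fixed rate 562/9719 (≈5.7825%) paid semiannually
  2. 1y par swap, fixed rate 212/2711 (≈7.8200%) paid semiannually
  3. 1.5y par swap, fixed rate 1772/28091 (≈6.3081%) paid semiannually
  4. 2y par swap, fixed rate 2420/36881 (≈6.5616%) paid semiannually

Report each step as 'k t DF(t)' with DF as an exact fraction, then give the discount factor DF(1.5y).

1 1/2 9719/10000
2 1 4629/5000
3 3/2 4557/5000
4 2 879/1000
DF(1.5y) = 4557/5000 ≈ 0.911400

step 1 [0.5y] swap r/2=281/9719: DF=(1 − 281/9719·(0))/(1+281/9719) = 9719/10000 ≈ 0.971900
step 2 [1y] swap r/2=106/2711: DF=(1 − 106/2711·(0.971900))/(1+106/2711) = 4629/5000 ≈ 0.925800
step 3 [1.5y] swap r/2=886/28091: DF=(1 − 886/28091·(0.971900+0.925800))/(1+886/28091) = 4557/5000 ≈ 0.911400
step 4 [2y] swap r/2=1210/36881: DF=(1 − 1210/36881·(0.971900+0.925800+0.911400))/(1+1210/36881) = 879/1000 ≈ 0.879000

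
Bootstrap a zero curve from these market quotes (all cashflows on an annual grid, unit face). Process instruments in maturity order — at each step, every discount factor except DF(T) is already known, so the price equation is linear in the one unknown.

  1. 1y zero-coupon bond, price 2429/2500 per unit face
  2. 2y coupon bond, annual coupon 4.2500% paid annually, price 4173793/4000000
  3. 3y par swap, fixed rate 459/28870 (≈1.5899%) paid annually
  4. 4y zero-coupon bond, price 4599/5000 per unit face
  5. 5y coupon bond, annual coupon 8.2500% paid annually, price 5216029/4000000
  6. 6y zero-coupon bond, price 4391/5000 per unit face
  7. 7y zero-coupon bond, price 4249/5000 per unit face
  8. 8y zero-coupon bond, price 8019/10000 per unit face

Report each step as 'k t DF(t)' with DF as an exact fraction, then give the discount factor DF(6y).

step 1 [1y] zero: DF = P = 2429/2500 ≈ 0.971600
step 2 [2y] bond c/1=17/400: DF=(4173793/4000000 − 17/400·(0.971600))/(1+17/400) = 9613/10000 ≈ 0.961300
step 3 [3y] swap r/1=459/28870: DF=(1 − 459/28870·(0.971600+0.961300))/(1+459/28870) = 9541/10000 ≈ 0.954100
step 4 [4y] zero: DF = P = 4599/5000 ≈ 0.919800
step 5 [5y] bond c/1=33/400: DF=(5216029/4000000 − 33/400·(0.971600+0.961300+0.954100+0.919800))/(1+33/400) = 1829/2000 ≈ 0.914500
step 6 [6y] zero: DF = P = 4391/5000 ≈ 0.878200
step 7 [7y] zero: DF = P = 4249/5000 ≈ 0.849800
step 8 [8y] zero: DF = P = 8019/10000 ≈ 0.801900

1 1 2429/2500
2 2 9613/10000
3 3 9541/10000
4 4 4599/5000
5 5 1829/2000
6 6 4391/5000
7 7 4249/5000
8 8 8019/10000
DF(6y) = 4391/5000 ≈ 0.878200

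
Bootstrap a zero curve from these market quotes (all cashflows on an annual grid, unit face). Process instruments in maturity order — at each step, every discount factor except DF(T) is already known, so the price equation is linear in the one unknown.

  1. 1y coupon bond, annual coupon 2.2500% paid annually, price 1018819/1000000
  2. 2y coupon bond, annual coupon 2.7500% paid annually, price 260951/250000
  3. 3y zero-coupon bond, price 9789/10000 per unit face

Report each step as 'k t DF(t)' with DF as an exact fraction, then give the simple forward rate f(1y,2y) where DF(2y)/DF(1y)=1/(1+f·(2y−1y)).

1 1 2491/2500
2 2 2473/2500
3 3 9789/10000
f(1y,2y) = ((2491/2500)/(2473/2500) − 1)/(1) = 18/2473 ≈ 0.7279%

step 1 [1y] bond c/1=9/400: DF=(1018819/1000000 − 9/400·(0))/(1+9/400) = 2491/2500 ≈ 0.996400
step 2 [2y] bond c/1=11/400: DF=(260951/250000 − 11/400·(0.996400))/(1+11/400) = 2473/2500 ≈ 0.989200
step 3 [3y] zero: DF = P = 9789/10000 ≈ 0.978900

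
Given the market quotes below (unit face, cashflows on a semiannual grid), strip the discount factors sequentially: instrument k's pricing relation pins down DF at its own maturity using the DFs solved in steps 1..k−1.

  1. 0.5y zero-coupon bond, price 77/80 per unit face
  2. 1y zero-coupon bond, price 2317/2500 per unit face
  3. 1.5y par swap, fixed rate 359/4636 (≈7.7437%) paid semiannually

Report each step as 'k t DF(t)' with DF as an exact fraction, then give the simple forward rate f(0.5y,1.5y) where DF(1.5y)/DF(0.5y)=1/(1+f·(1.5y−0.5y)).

step 1 [0.5y] zero: DF = P = 77/80 ≈ 0.962500
step 2 [1y] zero: DF = P = 2317/2500 ≈ 0.926800
step 3 [1.5y] swap r/2=359/9272: DF=(1 − 359/9272·(0.962500+0.926800))/(1+359/9272) = 8923/10000 ≈ 0.892300

1 1/2 77/80
2 1 2317/2500
3 3/2 8923/10000
f(0.5y,1.5y) = ((77/80)/(8923/10000) − 1)/(1) = 702/8923 ≈ 7.8673%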